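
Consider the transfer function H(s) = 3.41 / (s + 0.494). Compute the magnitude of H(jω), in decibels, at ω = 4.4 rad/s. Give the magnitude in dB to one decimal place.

-2.3 dB

|j4.4 + 0.494| = √(4.4² + 0.494²) = 4.428
|H(j4.4)| = 3.41 / 4.428 = 0.77016
20 log₁₀(0.77016) = -2.27 dB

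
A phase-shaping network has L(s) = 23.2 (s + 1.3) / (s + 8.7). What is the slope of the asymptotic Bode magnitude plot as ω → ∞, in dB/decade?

0 dB/decade

With 1 zero and 1 pole, the high-frequency asymptotic slope is 20 × (1 − 1) = 0 dB/decade.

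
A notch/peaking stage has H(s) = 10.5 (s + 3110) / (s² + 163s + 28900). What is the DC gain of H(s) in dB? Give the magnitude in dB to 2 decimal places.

H(0) = 10.5 × 3110 / 28900 = 1.1299
20 log₁₀(1.1299) = 1.061 dB

1.06 dB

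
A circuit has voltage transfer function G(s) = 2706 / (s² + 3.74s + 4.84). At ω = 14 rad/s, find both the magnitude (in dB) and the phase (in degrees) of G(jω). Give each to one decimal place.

|(j14)² + 3.74(j14) + 4.84| = |-191.16 + j52.36| = 198.2
|G(j14)| = 2706 / 198.2 = 13.653
20 log₁₀(13.653) = 22.70 dB
∠[(j14)² + 3.74(j14) + 4.84] = ∠[-191.16 + j52.36] = 164.68°
∠G(j14) = −164.68° = -164.68°

|G| = 22.7 dB, ∠G = -164.7°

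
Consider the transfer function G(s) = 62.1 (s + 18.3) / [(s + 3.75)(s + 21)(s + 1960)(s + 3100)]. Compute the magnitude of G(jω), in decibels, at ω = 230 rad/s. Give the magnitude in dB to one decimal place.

|j230 + 18.3| = √(230² + 18.3²) = 230.7
|j230 + 3.75| = √(230² + 3.75²) = 230
|j230 + 21| = √(230² + 21²) = 231
|j230 + 1960| = √(230² + 1960²) = 1973
|j230 + 3100| = √(230² + 3100²) = 3109
|G(j230)| = 62.1 × 230.7 / (230 × 231 × 1973 × 3109) = 4.3964e-08
20 log₁₀(4.3964e-08) = -147.14 dB

-147.1 dB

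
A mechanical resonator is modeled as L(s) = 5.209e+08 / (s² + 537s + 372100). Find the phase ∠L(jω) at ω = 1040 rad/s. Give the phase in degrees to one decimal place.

∠[(j1040)² + 537(j1040) + 372100] = ∠[-7.095e+05 + j5.5848e+05] = 141.79°
∠L(j1040) = −141.79° = -141.79°

-141.8 deg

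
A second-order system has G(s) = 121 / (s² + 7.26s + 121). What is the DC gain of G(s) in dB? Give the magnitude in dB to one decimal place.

G(0) = 121 / 121 = 1
20 log₁₀(1) = 0.00 dB

0.0 dB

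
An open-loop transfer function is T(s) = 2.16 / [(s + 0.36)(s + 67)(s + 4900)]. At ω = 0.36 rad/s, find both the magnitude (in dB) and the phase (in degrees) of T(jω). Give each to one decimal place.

|T| = -97.8 dB, ∠T = -45.3 deg

|j0.36 + 0.36| = √(0.36² + 0.36²) = 0.5091
|j0.36 + 67| = √(0.36² + 67²) = 67
|j0.36 + 4900| = √(0.36² + 4900²) = 4900
|T(j0.36)| = 2.16 / (0.5091 × 67 × 4900) = 1.2923e-05
20 log₁₀(1.2923e-05) = -97.77 dB
∠(j0.36 + 0.36) = arctan(0.36/0.36) = 45.00°
∠(j0.36 + 67) = arctan(0.36/67) = 0.31°
∠(j0.36 + 4900) = arctan(0.36/4900) = 0.00°
∠T(j0.36) = − (45.00° + 0.31° + 0.00°) = -45.31°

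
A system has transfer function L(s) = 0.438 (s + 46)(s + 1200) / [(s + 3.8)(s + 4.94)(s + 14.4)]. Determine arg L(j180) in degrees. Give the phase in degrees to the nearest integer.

∠(j180 + 46) = arctan(180/46) = 75.66°
∠(j180 + 1200) = arctan(180/1200) = 8.53°
∠(j180 + 3.8) = arctan(180/3.8) = 88.79°
∠(j180 + 4.94) = arctan(180/4.94) = 88.43°
∠(j180 + 14.4) = arctan(180/14.4) = 85.43°
∠L(j180) = 75.66° + 8.53° − (88.79° + 88.43° + 85.43°) = -178.45°

-178 deg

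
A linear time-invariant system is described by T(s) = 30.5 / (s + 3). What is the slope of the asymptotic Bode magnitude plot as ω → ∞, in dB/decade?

With 0 zeros and 1 pole, the high-frequency asymptotic slope is 20 × (0 − 1) = -20 dB/decade.

-20 dB/decade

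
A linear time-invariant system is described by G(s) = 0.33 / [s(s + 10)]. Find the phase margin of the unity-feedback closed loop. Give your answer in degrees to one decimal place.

Gain crossover: |G(jω)| = 1 at ω ≈ 0.033 rad/s.
∠G(j0.033) = −90° − arctan(0.033/10) ≈ -90.19°
PM = 180° + (-90.19°) = 89.81°

89.8°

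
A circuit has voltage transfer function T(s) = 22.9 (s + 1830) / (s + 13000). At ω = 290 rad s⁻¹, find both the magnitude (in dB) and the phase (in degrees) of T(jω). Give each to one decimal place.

|T| = 10.3 dB, ∠T = 7.7°

|j290 + 1830| = √(290² + 1830²) = 1853
|j290 + 13000| = √(290² + 13000²) = 1.3e+04
|T(j290)| = 22.9 × 1853 / 1.3e+04 = 3.263
20 log₁₀(3.263) = 10.27 dB
∠(j290 + 1830) = arctan(290/1830) = 9.00°
∠(j290 + 13000) = arctan(290/13000) = 1.28°
∠T(j290) = 9.00° − 1.28° = 7.73°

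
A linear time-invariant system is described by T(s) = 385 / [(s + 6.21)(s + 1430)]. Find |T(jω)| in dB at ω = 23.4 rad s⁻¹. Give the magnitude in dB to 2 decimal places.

|j23.4 + 6.21| = √(23.4² + 6.21²) = 24.21
|j23.4 + 1430| = √(23.4² + 1430²) = 1430
|T(j23.4)| = 385 / (24.21 × 1430) = 0.011119
20 log₁₀(0.011119) = -39.079 dB

-39.08 dB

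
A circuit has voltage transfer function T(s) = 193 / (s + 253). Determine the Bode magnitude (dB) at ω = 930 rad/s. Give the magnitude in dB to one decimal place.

-14.0 dB

|j930 + 253| = √(930² + 253²) = 963.8
|T(j930)| = 193 / 963.8 = 0.20025
20 log₁₀(0.20025) = -13.97 dB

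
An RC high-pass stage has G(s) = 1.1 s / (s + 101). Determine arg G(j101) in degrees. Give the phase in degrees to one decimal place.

45.0°

∠(j101) = 90.00°
∠(j101 + 101) = arctan(101/101) = 45.00°
∠G(j101) = 90.00° − 45.00° = 45.00°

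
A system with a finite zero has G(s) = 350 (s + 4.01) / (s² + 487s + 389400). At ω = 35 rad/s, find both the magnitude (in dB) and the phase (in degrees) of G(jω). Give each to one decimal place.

|j35 + 4.01| = √(35² + 4.01²) = 35.23
|(j35)² + 487(j35) + 389400| = |3.8818e+05 + j17045| = 3.885e+05
|G(j35)| = 350 × 35.23 / 3.885e+05 = 0.031734
20 log₁₀(0.031734) = -29.97 dB
∠(j35 + 4.01) = arctan(35/4.01) = 83.46°
∠[(j35)² + 487(j35) + 389400] = ∠[3.8818e+05 + j17045] = 2.51°
∠G(j35) = 83.46° − 2.51° = 80.95°

|G| = -30.0 dB, ∠G = 80.9°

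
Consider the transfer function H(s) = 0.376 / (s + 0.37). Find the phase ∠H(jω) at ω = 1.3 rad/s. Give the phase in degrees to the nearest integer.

-74°

∠(j1.3 + 0.37) = arctan(1.3/0.37) = 74.11°
∠H(j1.3) = −74.11° = -74.11°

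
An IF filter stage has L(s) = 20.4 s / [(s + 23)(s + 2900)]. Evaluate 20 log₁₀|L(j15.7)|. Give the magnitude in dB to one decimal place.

-48.0 dB

|j15.7| = 15.7
|j15.7 + 23| = √(15.7² + 23²) = 27.85
|j15.7 + 2900| = √(15.7² + 2900²) = 2900
|L(j15.7)| = 20.4 × 15.7 / (27.85 × 2900) = 0.0039659
20 log₁₀(0.0039659) = -48.03 dB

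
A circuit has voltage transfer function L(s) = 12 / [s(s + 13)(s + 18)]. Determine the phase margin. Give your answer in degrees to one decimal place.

Gain crossover: |L(jω)| = 1 at ω ≈ 0.0513 rad s⁻¹.
∠L(j0.0513) = −90° − arctan(0.0513/13) − arctan(0.0513/18) ≈ -90.39°
PM = 180° + (-90.39°) = 89.61°

89.6°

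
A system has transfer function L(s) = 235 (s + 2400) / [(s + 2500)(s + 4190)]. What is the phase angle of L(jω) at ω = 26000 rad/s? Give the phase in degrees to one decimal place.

-80.6°

∠(j26000 + 2400) = arctan(26000/2400) = 84.73°
∠(j26000 + 2500) = arctan(26000/2500) = 84.51°
∠(j26000 + 4190) = arctan(26000/4190) = 80.85°
∠L(j26000) = 84.73° − (84.51° + 80.85°) = -80.63°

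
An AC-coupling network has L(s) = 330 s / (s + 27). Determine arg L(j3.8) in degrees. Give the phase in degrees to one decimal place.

82.0°

∠(j3.8) = 90.00°
∠(j3.8 + 27) = arctan(3.8/27) = 8.01°
∠L(j3.8) = 90.00° − 8.01° = 81.99°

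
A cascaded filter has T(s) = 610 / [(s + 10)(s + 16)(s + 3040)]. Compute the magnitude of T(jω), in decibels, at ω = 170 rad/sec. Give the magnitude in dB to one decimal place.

-103.2 dB

|j170 + 10| = √(170² + 10²) = 170.3
|j170 + 16| = √(170² + 16²) = 170.8
|j170 + 3040| = √(170² + 3040²) = 3045
|T(j170)| = 610 / (170.3 × 170.8 × 3045) = 6.8899e-06
20 log₁₀(6.8899e-06) = -103.24 dB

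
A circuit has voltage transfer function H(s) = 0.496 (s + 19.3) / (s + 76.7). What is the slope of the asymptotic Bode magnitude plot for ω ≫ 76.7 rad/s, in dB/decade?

0 dB/decade

With 1 zero and 1 pole, the high-frequency asymptotic slope is 20 × (1 − 1) = 0 dB/decade.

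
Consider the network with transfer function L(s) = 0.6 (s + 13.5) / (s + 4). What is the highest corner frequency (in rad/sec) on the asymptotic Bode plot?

13.5 rad/sec

Break frequencies occur at each pole and zero magnitude: 4 rad/sec, 13.5 rad/sec.
The highest is 13.5 rad/sec.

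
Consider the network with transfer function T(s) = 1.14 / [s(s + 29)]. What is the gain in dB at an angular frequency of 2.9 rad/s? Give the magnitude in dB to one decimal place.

-37.4 dB

|j2.9 + 29| = √(2.9² + 29²) = 29.14
|j2.9| = 2.9
|T(j2.9)| = 1.14 / (29.14 × 2.9) = 0.013488
20 log₁₀(0.013488) = -37.40 dB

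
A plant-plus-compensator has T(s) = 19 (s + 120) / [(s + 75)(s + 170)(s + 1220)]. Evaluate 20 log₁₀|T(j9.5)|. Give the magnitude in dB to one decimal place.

|j9.5 + 120| = √(9.5² + 120²) = 120.4
|j9.5 + 75| = √(9.5² + 75²) = 75.6
|j9.5 + 170| = √(9.5² + 170²) = 170.3
|j9.5 + 1220| = √(9.5² + 1220²) = 1220
|T(j9.5)| = 19 × 120.4 / (75.6 × 170.3 × 1220) = 0.00014564
20 log₁₀(0.00014564) = -76.73 dB

-76.7 dB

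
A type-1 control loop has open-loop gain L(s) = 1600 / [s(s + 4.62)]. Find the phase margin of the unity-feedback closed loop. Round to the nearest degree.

Gain crossover: |L(jω)| = 1 at ω ≈ 39.9 rad s⁻¹.
∠L(j39.9) = −90° − arctan(39.9/4.62) ≈ -173.39°
PM = 180° + (-173.39°) = 6.61°

7°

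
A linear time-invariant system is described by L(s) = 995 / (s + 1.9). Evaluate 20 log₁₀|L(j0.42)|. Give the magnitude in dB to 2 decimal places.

|j0.42 + 1.9| = √(0.42² + 1.9²) = 1.946
|L(j0.42)| = 995 / 1.946 = 511.34
20 log₁₀(511.34) = 54.174 dB

54.17 dB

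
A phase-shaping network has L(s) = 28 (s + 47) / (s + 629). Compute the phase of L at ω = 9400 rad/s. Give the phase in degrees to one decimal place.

∠(j9400 + 47) = arctan(9400/47) = 89.71°
∠(j9400 + 629) = arctan(9400/629) = 86.17°
∠L(j9400) = 89.71° − 86.17° = 3.54°

3.5°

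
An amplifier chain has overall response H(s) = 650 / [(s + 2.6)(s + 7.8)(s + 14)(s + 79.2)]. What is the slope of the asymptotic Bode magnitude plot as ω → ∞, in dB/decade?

-80 dB/decade

With 0 zeros and 4 poles, the high-frequency asymptotic slope is 20 × (0 − 4) = -80 dB/decade.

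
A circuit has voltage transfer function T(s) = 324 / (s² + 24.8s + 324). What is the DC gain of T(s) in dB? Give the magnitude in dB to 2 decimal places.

T(0) = 324 / 324 = 1
20 log₁₀(1) = 0.000 dB

0.00 dB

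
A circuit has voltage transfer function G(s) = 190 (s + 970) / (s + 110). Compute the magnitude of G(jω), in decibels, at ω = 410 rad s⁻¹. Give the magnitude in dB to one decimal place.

|j410 + 970| = √(410² + 970²) = 1053
|j410 + 110| = √(410² + 110²) = 424.5
|G(j410)| = 190 × 1053 / 424.5 = 471.35
20 log₁₀(471.35) = 53.47 dB

53.5 dB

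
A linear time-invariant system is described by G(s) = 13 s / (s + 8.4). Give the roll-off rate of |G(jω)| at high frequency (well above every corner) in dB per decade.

0 dB/decade

With 1 zero and 1 pole, the high-frequency asymptotic slope is 20 × (1 − 1) = 0 dB/decade.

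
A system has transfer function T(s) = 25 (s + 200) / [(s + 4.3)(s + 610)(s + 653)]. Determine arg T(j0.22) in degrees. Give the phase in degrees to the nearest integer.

∠(j0.22 + 200) = arctan(0.22/200) = 0.06°
∠(j0.22 + 4.3) = arctan(0.22/4.3) = 2.93°
∠(j0.22 + 610) = arctan(0.22/610) = 0.02°
∠(j0.22 + 653) = arctan(0.22/653) = 0.02°
∠T(j0.22) = 0.06° − (2.93° + 0.02° + 0.02°) = -2.91°

-3°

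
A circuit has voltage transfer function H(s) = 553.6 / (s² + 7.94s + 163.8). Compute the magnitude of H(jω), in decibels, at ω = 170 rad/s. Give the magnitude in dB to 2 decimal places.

-34.31 dB

|(j170)² + 7.94(j170) + 163.8| = |-28736 + j1349.8| = 2.877e+04
|H(j170)| = 553.6 / 2.877e+04 = 0.019244
20 log₁₀(0.019244) = -34.314 dB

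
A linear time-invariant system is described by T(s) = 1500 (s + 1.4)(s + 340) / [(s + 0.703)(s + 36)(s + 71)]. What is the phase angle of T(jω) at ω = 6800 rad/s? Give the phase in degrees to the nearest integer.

∠(j6800 + 1.4) = arctan(6800/1.4) = 89.99°
∠(j6800 + 340) = arctan(6800/340) = 87.14°
∠(j6800 + 0.703) = arctan(6800/0.703) = 89.99°
∠(j6800 + 36) = arctan(6800/36) = 89.70°
∠(j6800 + 71) = arctan(6800/71) = 89.40°
∠T(j6800) = 89.99° + 87.14° − (89.99° + 89.70° + 89.40°) = -91.97°

-92°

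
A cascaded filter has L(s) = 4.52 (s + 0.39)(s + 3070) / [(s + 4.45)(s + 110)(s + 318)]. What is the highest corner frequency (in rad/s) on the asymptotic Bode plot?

Break frequencies occur at each pole and zero magnitude: 0.39 rad/s, 4.45 rad/s, 110 rad/s, 318 rad/s, 3070 rad/s.
The highest is 3070 rad/s.

3070 rad/s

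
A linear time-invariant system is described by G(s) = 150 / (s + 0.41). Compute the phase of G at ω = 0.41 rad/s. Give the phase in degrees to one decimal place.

-45.0°

∠(j0.41 + 0.41) = arctan(0.41/0.41) = 45.00°
∠G(j0.41) = −45.00° = -45.00°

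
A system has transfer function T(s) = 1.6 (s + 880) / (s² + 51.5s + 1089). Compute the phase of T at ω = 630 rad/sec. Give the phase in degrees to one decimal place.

-139.7 deg

∠(j630 + 880) = arctan(630/880) = 35.60°
∠[(j630)² + 51.5(j630) + 1089] = ∠[-3.9581e+05 + j32445] = 175.31°
∠T(j630) = 35.60° − 175.31° = -139.71°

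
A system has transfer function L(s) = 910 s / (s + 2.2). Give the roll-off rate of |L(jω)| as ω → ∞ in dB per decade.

0 dB/decade

With 1 zero and 1 pole, the high-frequency asymptotic slope is 20 × (1 − 1) = 0 dB/decade.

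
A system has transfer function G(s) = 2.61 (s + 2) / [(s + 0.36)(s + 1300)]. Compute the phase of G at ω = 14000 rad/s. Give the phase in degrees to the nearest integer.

-85 deg

∠(j14000 + 2) = arctan(14000/2) = 89.99°
∠(j14000 + 0.36) = arctan(14000/0.36) = 90.00°
∠(j14000 + 1300) = arctan(14000/1300) = 84.69°
∠G(j14000) = 89.99° − (90.00° + 84.69°) = -84.70°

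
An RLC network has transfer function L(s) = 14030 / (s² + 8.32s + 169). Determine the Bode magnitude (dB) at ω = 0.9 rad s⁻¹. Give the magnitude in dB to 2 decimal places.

|(j0.9)² + 8.32(j0.9) + 169| = |168.19 + j7.488| = 168.4
|L(j0.9)| = 14030 / 168.4 = 83.335
20 log₁₀(83.335) = 38.417 dB

38.42 dB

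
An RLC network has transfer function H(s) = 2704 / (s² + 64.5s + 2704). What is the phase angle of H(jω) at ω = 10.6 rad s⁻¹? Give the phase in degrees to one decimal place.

∠[(j10.6)² + 64.5(j10.6) + 2704] = ∠[2591.6 + j683.7] = 14.78°
∠H(j10.6) = −14.78° = -14.78°

-14.8°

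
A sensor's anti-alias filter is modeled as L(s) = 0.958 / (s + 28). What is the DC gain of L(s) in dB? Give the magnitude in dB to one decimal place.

L(0) = 0.958 / 28 = 0.034214
20 log₁₀(0.034214) = -29.32 dB

-29.3 dB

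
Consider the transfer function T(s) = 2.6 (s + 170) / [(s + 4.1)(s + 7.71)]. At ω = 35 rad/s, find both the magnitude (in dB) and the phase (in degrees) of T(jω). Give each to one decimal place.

|j35 + 170| = √(35² + 170²) = 173.6
|j35 + 4.1| = √(35² + 4.1²) = 35.24
|j35 + 7.71| = √(35² + 7.71²) = 35.84
|T(j35)| = 2.6 × 173.6 / (35.24 × 35.84) = 0.35732
20 log₁₀(0.35732) = -8.94 dB
∠(j35 + 170) = arctan(35/170) = 11.63°
∠(j35 + 4.1) = arctan(35/4.1) = 83.32°
∠(j35 + 7.71) = arctan(35/7.71) = 77.58°
∠T(j35) = 11.63° − (83.32° + 77.58°) = -149.26°

|T| = -8.9 dB, ∠T = -149.3°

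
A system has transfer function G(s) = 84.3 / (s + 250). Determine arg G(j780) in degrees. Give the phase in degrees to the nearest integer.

∠(j780 + 250) = arctan(780/250) = 72.23°
∠G(j780) = −72.23° = -72.23°

-72°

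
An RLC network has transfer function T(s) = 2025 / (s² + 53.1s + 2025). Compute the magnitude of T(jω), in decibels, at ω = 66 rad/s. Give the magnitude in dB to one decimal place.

|(j66)² + 53.1(j66) + 2025| = |-2331 + j3504.6| = 4209
|T(j66)| = 2025 / 4209 = 0.48111
20 log₁₀(0.48111) = -6.36 dB

-6.4 dB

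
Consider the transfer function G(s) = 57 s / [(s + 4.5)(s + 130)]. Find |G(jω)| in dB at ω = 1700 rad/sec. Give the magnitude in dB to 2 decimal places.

|j1700| = 1700
|j1700 + 4.5| = √(1700² + 4.5²) = 1700
|j1700 + 130| = √(1700² + 130²) = 1705
|G(j1700)| = 57 × 1700 / (1700 × 1705) = 0.033432
20 log₁₀(0.033432) = -29.517 dB

-29.52 dB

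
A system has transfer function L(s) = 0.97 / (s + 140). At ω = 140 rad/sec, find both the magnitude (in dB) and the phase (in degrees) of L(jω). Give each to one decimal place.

|L| = -46.2 dB, ∠L = -45.0°

|j140 + 140| = √(140² + 140²) = 198
|L(j140)| = 0.97 / 198 = 0.0048992
20 log₁₀(0.0048992) = -46.20 dB
∠(j140 + 140) = arctan(140/140) = 45.00°
∠L(j140) = −45.00° = -45.00°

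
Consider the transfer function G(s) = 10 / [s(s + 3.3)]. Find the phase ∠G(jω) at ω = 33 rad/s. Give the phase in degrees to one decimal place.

-174.3°

∠(j33 + 3.3) = arctan(33/3.3) = 84.29°
∠(j33) = 90.00°
∠G(j33) = − (84.29° + 90.00°) = -174.29°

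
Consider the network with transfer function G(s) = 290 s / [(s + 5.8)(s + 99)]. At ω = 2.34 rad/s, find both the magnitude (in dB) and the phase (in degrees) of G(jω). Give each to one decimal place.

|G| = 0.8 dB, ∠G = 66.7°

|j2.34| = 2.34
|j2.34 + 5.8| = √(2.34² + 5.8²) = 6.254
|j2.34 + 99| = √(2.34² + 99²) = 99.03
|G(j2.34)| = 290 × 2.34 / (6.254 × 99.03) = 1.0957
20 log₁₀(1.0957) = 0.79 dB
∠(j2.34) = 90.00°
∠(j2.34 + 5.8) = arctan(2.34/5.8) = 21.97°
∠(j2.34 + 99) = arctan(2.34/99) = 1.35°
∠G(j2.34) = 90.00° − (21.97° + 1.35°) = 66.67°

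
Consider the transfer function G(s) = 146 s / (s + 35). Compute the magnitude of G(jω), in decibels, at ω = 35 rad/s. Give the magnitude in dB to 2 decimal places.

40.28 dB

|j35| = 35
|j35 + 35| = √(35² + 35²) = 49.5
|G(j35)| = 146 × 35 / 49.5 = 103.24
20 log₁₀(103.24) = 40.277 dB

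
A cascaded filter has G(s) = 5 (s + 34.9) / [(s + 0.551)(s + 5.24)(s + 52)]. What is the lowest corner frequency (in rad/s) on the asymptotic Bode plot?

0.551 rad/s

Break frequencies occur at each pole and zero magnitude: 0.551 rad/s, 5.24 rad/s, 34.9 rad/s, 52 rad/s.
The lowest is 0.551 rad/s.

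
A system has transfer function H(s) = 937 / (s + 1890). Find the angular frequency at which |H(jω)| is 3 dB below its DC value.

For a single-pole low-pass, the −3 dB point is at the pole: ω = 1890 rad s⁻¹.

1890 rad s⁻¹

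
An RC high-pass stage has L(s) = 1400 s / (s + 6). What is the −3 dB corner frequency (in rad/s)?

6 rad/s

For a single-pole high-pass, the −3 dB point is at the pole: ω = 6 rad/s.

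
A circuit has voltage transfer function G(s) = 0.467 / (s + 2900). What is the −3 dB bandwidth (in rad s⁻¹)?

2900 rad s⁻¹

For a single-pole low-pass, the −3 dB point is at the pole: ω = 2900 rad s⁻¹.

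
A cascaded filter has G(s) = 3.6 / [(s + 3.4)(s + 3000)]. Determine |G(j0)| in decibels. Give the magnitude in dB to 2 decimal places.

-69.05 dB

G(0) = 3.6 / (3.4 × 3000) = 0.00035294
20 log₁₀(0.00035294) = -69.046 dB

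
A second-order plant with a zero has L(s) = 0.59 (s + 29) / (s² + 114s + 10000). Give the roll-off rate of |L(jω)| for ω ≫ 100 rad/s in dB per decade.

-20 dB/decade

With 1 zero and 2 poles, the high-frequency asymptotic slope is 20 × (1 − 2) = -20 dB/decade.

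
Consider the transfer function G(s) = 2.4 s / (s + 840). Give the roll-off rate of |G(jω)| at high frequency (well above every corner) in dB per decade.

With 1 zero and 1 pole, the high-frequency asymptotic slope is 20 × (1 − 1) = 0 dB/decade.

0 dB/decade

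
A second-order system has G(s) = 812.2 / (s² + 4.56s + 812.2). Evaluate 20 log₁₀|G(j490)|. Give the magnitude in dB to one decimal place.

|(j490)² + 4.56(j490) + 812.2| = |-2.3929e+05 + j2234.4| = 2.393e+05
|G(j490)| = 812.2 / 2.393e+05 = 0.0033941
20 log₁₀(0.0033941) = -49.39 dB

-49.4 dB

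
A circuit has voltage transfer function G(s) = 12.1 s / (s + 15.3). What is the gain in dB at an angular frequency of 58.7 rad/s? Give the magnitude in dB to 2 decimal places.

21.37 dB

|j58.7| = 58.7
|j58.7 + 15.3| = √(58.7² + 15.3²) = 60.66
|G(j58.7)| = 12.1 × 58.7 / 60.66 = 11.709
20 log₁₀(11.709) = 21.370 dB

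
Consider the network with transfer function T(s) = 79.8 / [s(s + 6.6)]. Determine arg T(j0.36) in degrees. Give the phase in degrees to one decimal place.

-93.1°

∠(j0.36 + 6.6) = arctan(0.36/6.6) = 3.12°
∠(j0.36) = 90.00°
∠T(j0.36) = − (3.12° + 90.00°) = -93.12°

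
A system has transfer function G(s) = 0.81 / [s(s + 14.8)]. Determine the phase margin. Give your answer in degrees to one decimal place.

89.8 deg

Gain crossover: |G(jω)| = 1 at ω ≈ 0.0547 rad/s.
∠G(j0.0547) = −90° − arctan(0.0547/14.8) ≈ -90.21°
PM = 180° + (-90.21°) = 89.79°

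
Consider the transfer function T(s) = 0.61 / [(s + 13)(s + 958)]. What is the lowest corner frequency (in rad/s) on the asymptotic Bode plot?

13 rad/s

Break frequencies occur at each pole and zero magnitude: 13 rad/s, 958 rad/s.
The lowest is 13 rad/s.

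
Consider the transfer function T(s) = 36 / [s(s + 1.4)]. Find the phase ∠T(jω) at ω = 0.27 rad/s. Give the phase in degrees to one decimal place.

-100.9°

∠(j0.27 + 1.4) = arctan(0.27/1.4) = 10.92°
∠(j0.27) = 90.00°
∠T(j0.27) = − (10.92° + 90.00°) = -100.92°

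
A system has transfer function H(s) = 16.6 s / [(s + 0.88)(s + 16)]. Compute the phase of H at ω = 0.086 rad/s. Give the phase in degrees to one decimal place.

∠(j0.086) = 90.00°
∠(j0.086 + 0.88) = arctan(0.086/0.88) = 5.58°
∠(j0.086 + 16) = arctan(0.086/16) = 0.31°
∠H(j0.086) = 90.00° − (5.58° + 0.31°) = 84.11°

84.1°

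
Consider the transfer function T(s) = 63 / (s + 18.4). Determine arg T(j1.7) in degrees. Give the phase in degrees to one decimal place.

∠(j1.7 + 18.4) = arctan(1.7/18.4) = 5.28°
∠T(j1.7) = −5.28° = -5.28°

-5.3 deg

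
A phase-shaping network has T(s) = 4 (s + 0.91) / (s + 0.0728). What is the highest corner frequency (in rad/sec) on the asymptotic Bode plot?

0.91 rad/sec

Break frequencies occur at each pole and zero magnitude: 0.0728 rad/sec, 0.91 rad/sec.
The highest is 0.91 rad/sec.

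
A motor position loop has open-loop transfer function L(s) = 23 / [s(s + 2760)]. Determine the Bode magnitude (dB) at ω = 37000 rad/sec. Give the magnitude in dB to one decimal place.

-155.5 dB

|j37000 + 2760| = √(37000² + 2760²) = 3.71e+04
|j37000| = 3.7e+04
|L(j37000)| = 23 / (3.71e+04 × 3.7e+04) = 1.6754e-08
20 log₁₀(1.6754e-08) = -155.52 dB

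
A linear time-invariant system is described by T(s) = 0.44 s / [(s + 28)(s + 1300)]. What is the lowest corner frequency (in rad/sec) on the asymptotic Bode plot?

28 rad/sec

Break frequencies occur at each pole and zero magnitude: 28 rad/sec, 1300 rad/sec.
The lowest is 28 rad/sec.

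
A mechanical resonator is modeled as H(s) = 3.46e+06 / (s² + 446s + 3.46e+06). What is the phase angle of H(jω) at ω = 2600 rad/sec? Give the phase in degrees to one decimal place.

∠[(j2600)² + 446(j2600) + 3.46e+06] = ∠[-3.3e+06 + j1.1596e+06] = 160.64°
∠H(j2600) = −160.64° = -160.64°

-160.6°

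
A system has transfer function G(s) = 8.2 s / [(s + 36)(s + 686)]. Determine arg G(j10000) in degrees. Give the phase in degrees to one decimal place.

∠(j10000) = 90.00°
∠(j10000 + 36) = arctan(10000/36) = 89.79°
∠(j10000 + 686) = arctan(10000/686) = 86.08°
∠G(j10000) = 90.00° − (89.79° + 86.08°) = -85.87°

-85.9 deg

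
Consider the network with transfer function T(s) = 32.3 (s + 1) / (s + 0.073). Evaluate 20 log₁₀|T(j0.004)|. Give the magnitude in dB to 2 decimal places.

52.90 dB

|j0.004 + 1| = √(0.004² + 1²) = 1
|j0.004 + 0.073| = √(0.004² + 0.073²) = 0.07311
|T(j0.004)| = 32.3 × 1 / 0.07311 = 441.81
20 log₁₀(441.81) = 52.905 dB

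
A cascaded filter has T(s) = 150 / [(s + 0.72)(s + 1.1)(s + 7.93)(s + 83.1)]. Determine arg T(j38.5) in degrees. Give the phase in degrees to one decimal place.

-280.5°

∠(j38.5 + 0.72) = arctan(38.5/0.72) = 88.93°
∠(j38.5 + 1.1) = arctan(38.5/1.1) = 88.36°
∠(j38.5 + 7.93) = arctan(38.5/7.93) = 78.36°
∠(j38.5 + 83.1) = arctan(38.5/83.1) = 24.86°
∠T(j38.5) = − (88.93° + 88.36° + 78.36° + 24.86°) = -280.51°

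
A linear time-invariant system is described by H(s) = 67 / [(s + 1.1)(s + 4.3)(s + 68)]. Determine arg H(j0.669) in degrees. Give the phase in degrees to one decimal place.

-40.7 deg

∠(j0.669 + 1.1) = arctan(0.669/1.1) = 31.31°
∠(j0.669 + 4.3) = arctan(0.669/4.3) = 8.84°
∠(j0.669 + 68) = arctan(0.669/68) = 0.56°
∠H(j0.669) = − (31.31° + 8.84° + 0.56°) = -40.71°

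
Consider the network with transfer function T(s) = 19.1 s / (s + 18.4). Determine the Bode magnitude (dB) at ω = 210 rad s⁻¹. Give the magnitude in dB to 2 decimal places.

25.59 dB

|j210| = 210
|j210 + 18.4| = √(210² + 18.4²) = 210.8
|T(j210)| = 19.1 × 210 / 210.8 = 19.027
20 log₁₀(19.027) = 25.587 dB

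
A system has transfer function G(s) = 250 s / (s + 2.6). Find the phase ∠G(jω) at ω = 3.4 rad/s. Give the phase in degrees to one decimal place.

37.4°

∠(j3.4) = 90.00°
∠(j3.4 + 2.6) = arctan(3.4/2.6) = 52.59°
∠G(j3.4) = 90.00° − 52.59° = 37.41°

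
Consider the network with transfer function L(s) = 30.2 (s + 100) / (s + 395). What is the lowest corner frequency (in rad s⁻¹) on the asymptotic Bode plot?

100 rad s⁻¹

Break frequencies occur at each pole and zero magnitude: 100 rad s⁻¹, 395 rad s⁻¹.
The lowest is 100 rad s⁻¹.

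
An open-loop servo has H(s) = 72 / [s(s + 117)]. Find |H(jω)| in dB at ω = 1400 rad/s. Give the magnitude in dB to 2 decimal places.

|j1400 + 117| = √(1400² + 117²) = 1405
|j1400| = 1400
|H(j1400)| = 72 / (1405 × 1400) = 3.6607e-05
20 log₁₀(3.6607e-05) = -88.729 dB

-88.73 dB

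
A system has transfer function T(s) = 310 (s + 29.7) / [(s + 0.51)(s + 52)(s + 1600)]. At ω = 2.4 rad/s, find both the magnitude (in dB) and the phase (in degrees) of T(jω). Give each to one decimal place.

|T| = -26.9 dB, ∠T = -76.1 deg

|j2.4 + 29.7| = √(2.4² + 29.7²) = 29.8
|j2.4 + 0.51| = √(2.4² + 0.51²) = 2.454
|j2.4 + 52| = √(2.4² + 52²) = 52.06
|j2.4 + 1600| = √(2.4² + 1600²) = 1600
|T(j2.4)| = 310 × 29.8 / (2.454 × 52.06 × 1600) = 0.045201
20 log₁₀(0.045201) = -26.90 dB
∠(j2.4 + 29.7) = arctan(2.4/29.7) = 4.62°
∠(j2.4 + 0.51) = arctan(2.4/0.51) = 78.00°
∠(j2.4 + 52) = arctan(2.4/52) = 2.64°
∠(j2.4 + 1600) = arctan(2.4/1600) = 0.09°
∠T(j2.4) = 4.62° − (78.00° + 2.64° + 0.09°) = -76.11°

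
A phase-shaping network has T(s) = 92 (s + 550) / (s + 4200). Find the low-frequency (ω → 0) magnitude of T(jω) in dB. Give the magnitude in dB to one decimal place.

T(0) = 92 × 550 / 4200 = 12.048
20 log₁₀(12.048) = 21.62 dB

21.6 dB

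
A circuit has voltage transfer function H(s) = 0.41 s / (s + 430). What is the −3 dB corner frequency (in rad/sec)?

For a single-pole high-pass, the −3 dB point is at the pole: ω = 430 rad/sec.

430 rad/sec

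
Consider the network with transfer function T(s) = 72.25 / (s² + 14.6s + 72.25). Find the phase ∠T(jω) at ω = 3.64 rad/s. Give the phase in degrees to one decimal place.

-42.0°

∠[(j3.64)² + 14.6(j3.64) + 72.25] = ∠[59 + j53.144] = 42.01°
∠T(j3.64) = −42.01° = -42.01°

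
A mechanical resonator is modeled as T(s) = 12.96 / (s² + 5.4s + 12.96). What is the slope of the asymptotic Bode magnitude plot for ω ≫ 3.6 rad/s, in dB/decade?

With 0 zeros and 2 poles, the high-frequency asymptotic slope is 20 × (0 − 2) = -40 dB/decade.

-40 dB/decade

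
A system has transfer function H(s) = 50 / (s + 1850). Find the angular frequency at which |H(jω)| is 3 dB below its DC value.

1850 rad/s

For a single-pole low-pass, the −3 dB point is at the pole: ω = 1850 rad/s.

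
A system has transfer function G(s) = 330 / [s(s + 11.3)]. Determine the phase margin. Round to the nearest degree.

Gain crossover: |G(jω)| = 1 at ω ≈ 16.5 rad/sec.
∠G(j16.5) = −90° − arctan(16.5/11.3) ≈ -145.60°
PM = 180° + (-145.60°) = 34.40°

34°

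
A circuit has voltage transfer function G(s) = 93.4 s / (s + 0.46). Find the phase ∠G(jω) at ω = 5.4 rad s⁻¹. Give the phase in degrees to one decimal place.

∠(j5.4) = 90.00°
∠(j5.4 + 0.46) = arctan(5.4/0.46) = 85.13°
∠G(j5.4) = 90.00° − 85.13° = 4.87°

4.9°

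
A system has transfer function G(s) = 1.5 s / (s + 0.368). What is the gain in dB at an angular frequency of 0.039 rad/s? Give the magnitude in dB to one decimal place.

-16.0 dB

|j0.039| = 0.039
|j0.039 + 0.368| = √(0.039² + 0.368²) = 0.3701
|G(j0.039)| = 1.5 × 0.039 / 0.3701 = 0.15808
20 log₁₀(0.15808) = -16.02 dB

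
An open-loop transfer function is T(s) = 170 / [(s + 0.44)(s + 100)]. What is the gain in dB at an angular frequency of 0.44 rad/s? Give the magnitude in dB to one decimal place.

|j0.44 + 0.44| = √(0.44² + 0.44²) = 0.6223
|j0.44 + 100| = √(0.44² + 100²) = 100
|T(j0.44)| = 170 / (0.6223 × 100) = 2.732
20 log₁₀(2.732) = 8.73 dB

8.7 dB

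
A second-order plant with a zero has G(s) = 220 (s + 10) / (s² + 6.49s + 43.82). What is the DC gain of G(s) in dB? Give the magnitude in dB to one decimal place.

34.0 dB

G(0) = 220 × 10 / 43.82 = 50.205
20 log₁₀(50.205) = 34.02 dB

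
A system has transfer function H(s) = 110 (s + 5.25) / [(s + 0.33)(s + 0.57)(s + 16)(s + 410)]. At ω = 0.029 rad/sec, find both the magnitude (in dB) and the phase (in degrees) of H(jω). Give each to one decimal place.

|H| = -6.6 dB, ∠H = -7.7°

|j0.029 + 5.25| = √(0.029² + 5.25²) = 5.25
|j0.029 + 0.33| = √(0.029² + 0.33²) = 0.3313
|j0.029 + 0.57| = √(0.029² + 0.57²) = 0.5707
|j0.029 + 16| = √(0.029² + 16²) = 16
|j0.029 + 410| = √(0.029² + 410²) = 410
|H(j0.029)| = 110 × 5.25 / (0.3313 × 0.5707 × 16 × 410) = 0.46562
20 log₁₀(0.46562) = -6.64 dB
∠(j0.029 + 5.25) = arctan(0.029/5.25) = 0.32°
∠(j0.029 + 0.33) = arctan(0.029/0.33) = 5.02°
∠(j0.029 + 0.57) = arctan(0.029/0.57) = 2.91°
∠(j0.029 + 16) = arctan(0.029/16) = 0.10°
∠(j0.029 + 410) = arctan(0.029/410) = 0.00°
∠H(j0.029) = 0.32° − (5.02° + 2.91° + 0.10° + 0.00°) = -7.73°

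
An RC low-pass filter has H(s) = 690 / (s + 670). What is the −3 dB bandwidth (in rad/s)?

670 rad/s

For a single-pole low-pass, the −3 dB point is at the pole: ω = 670 rad/s.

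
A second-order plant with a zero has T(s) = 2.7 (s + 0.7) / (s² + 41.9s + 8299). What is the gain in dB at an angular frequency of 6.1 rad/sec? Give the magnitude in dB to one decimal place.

-54.0 dB

|j6.1 + 0.7| = √(6.1² + 0.7²) = 6.14
|(j6.1)² + 41.9(j6.1) + 8299| = |8261.8 + j255.59| = 8266
|T(j6.1)| = 2.7 × 6.14 / 8266 = 0.0020056
20 log₁₀(0.0020056) = -53.95 dB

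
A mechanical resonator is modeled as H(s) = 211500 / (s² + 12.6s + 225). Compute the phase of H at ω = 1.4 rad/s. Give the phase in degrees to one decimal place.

-4.5°

∠[(j1.4)² + 12.6(j1.4) + 225] = ∠[223.04 + j17.64] = 4.52°
∠H(j1.4) = −4.52° = -4.52°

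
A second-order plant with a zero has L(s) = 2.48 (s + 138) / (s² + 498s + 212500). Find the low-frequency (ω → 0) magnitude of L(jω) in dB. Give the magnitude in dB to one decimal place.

-55.9 dB

L(0) = 2.48 × 138 / 212500 = 0.0016105
20 log₁₀(0.0016105) = -55.86 dB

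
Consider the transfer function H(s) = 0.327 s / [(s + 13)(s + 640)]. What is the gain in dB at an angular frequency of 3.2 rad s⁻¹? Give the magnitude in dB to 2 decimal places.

-78.26 dB

|j3.2| = 3.2
|j3.2 + 13| = √(3.2² + 13²) = 13.39
|j3.2 + 640| = √(3.2² + 640²) = 640
|H(j3.2)| = 0.327 × 3.2 / (13.39 × 640) = 0.00012212
20 log₁₀(0.00012212) = -78.264 dB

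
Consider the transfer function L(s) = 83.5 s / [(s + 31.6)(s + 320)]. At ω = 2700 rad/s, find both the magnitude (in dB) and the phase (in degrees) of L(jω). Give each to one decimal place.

|j2700| = 2700
|j2700 + 31.6| = √(2700² + 31.6²) = 2700
|j2700 + 320| = √(2700² + 320²) = 2719
|L(j2700)| = 83.5 × 2700 / (2700 × 2719) = 0.030709
20 log₁₀(0.030709) = -30.25 dB
∠(j2700) = 90.00°
∠(j2700 + 31.6) = arctan(2700/31.6) = 89.33°
∠(j2700 + 320) = arctan(2700/320) = 83.24°
∠L(j2700) = 90.00° − (89.33° + 83.24°) = -82.57°

|L| = -30.3 dB, ∠L = -82.6°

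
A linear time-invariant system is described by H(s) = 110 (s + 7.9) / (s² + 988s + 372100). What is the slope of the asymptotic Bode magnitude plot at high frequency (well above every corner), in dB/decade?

-20 dB/decade

With 1 zero and 2 poles, the high-frequency asymptotic slope is 20 × (1 − 2) = -20 dB/decade.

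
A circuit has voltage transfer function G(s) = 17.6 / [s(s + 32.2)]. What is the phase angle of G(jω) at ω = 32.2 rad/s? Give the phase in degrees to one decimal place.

-135.0°

∠(j32.2 + 32.2) = arctan(32.2/32.2) = 45.00°
∠(j32.2) = 90.00°
∠G(j32.2) = − (45.00° + 90.00°) = -135.00°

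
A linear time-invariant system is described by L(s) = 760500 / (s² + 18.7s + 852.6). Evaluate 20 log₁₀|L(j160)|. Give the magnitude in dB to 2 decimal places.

29.69 dB

|(j160)² + 18.7(j160) + 852.6| = |-24747 + j2992| = 2.493e+04
|L(j160)| = 760500 / 2.493e+04 = 30.508
20 log₁₀(30.508) = 29.688 dB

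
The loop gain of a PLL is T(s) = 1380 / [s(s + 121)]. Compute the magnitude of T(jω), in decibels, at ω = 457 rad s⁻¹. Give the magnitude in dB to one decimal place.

-43.9 dB

|j457 + 121| = √(457² + 121²) = 472.7
|j457| = 457
|T(j457)| = 1380 / (472.7 × 457) = 0.0063875
20 log₁₀(0.0063875) = -43.89 dB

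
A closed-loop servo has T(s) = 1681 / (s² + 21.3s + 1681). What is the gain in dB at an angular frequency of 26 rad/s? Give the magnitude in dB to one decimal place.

|(j26)² + 21.3(j26) + 1681| = |1005 + j553.8| = 1147
|T(j26)| = 1681 / 1147 = 1.4649
20 log₁₀(1.4649) = 3.32 dB

3.3 dB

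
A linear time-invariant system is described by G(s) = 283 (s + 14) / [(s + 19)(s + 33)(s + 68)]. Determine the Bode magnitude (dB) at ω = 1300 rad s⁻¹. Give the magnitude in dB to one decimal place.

|j1300 + 14| = √(1300² + 14²) = 1300
|j1300 + 19| = √(1300² + 19²) = 1300
|j1300 + 33| = √(1300² + 33²) = 1300
|j1300 + 68| = √(1300² + 68²) = 1302
|G(j1300)| = 283 × 1300 / (1300 × 1300 × 1302) = 0.00016716
20 log₁₀(0.00016716) = -75.54 dB

-75.5 dB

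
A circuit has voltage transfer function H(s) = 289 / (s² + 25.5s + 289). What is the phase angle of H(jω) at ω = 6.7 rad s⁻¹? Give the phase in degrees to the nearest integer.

-35°

∠[(j6.7)² + 25.5(j6.7) + 289] = ∠[244.11 + j170.85] = 34.99°
∠H(j6.7) = −34.99° = -34.99°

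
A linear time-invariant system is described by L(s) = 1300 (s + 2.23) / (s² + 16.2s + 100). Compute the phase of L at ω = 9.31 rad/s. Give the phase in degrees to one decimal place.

-8.4°

∠(j9.31 + 2.23) = arctan(9.31/2.23) = 76.53°
∠[(j9.31)² + 16.2(j9.31) + 100] = ∠[13.324 + j150.82] = 84.95°
∠L(j9.31) = 76.53° − 84.95° = -8.42°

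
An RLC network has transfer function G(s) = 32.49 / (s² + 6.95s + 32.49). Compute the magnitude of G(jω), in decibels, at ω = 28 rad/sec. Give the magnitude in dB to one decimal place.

-27.6 dB

|(j28)² + 6.95(j28) + 32.49| = |-751.51 + j194.6| = 776.3
|G(j28)| = 32.49 / 776.3 = 0.041853
20 log₁₀(0.041853) = -27.57 dB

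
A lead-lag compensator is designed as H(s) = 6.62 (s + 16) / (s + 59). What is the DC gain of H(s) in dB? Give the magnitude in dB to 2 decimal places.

H(0) = 6.62 × 16 / 59 = 1.7953
20 log₁₀(1.7953) = 5.083 dB

5.08 dB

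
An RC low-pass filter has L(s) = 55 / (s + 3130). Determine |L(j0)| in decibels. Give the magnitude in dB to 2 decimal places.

L(0) = 55 / 3130 = 0.017572
20 log₁₀(0.017572) = -35.104 dB

-35.10 dB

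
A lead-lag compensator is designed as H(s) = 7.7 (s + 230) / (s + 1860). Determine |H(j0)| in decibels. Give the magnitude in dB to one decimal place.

H(0) = 7.7 × 230 / 1860 = 0.95215
20 log₁₀(0.95215) = -0.43 dB

-0.4 dB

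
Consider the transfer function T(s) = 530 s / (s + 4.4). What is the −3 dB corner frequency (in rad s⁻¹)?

4.4 rad s⁻¹

For a single-pole high-pass, the −3 dB point is at the pole: ω = 4.4 rad s⁻¹.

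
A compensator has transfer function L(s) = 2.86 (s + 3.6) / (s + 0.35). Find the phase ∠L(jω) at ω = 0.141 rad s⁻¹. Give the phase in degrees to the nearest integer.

∠(j0.141 + 3.6) = arctan(0.141/3.6) = 2.24°
∠(j0.141 + 0.35) = arctan(0.141/0.35) = 21.94°
∠L(j0.141) = 2.24° − 21.94° = -19.70°

-20°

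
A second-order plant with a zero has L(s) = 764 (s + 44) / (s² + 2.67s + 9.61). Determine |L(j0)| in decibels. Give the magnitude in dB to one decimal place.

L(0) = 764 × 44 / 9.61 = 3498
20 log₁₀(3498) = 70.88 dB

70.9 dB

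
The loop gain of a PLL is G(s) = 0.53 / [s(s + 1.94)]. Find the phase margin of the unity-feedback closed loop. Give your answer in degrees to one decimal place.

82.1°

Gain crossover: |G(jω)| = 1 at ω ≈ 0.271 rad/sec.
∠G(j0.271) = −90° − arctan(0.271/1.94) ≈ -97.94°
PM = 180° + (-97.94°) = 82.06°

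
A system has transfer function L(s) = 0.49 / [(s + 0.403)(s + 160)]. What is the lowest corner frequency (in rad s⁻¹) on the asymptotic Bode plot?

Break frequencies occur at each pole and zero magnitude: 0.403 rad s⁻¹, 160 rad s⁻¹.
The lowest is 0.403 rad s⁻¹.

0.403 rad s⁻¹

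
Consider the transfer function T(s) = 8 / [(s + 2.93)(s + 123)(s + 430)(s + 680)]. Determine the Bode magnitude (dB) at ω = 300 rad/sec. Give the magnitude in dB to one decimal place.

|j300 + 2.93| = √(300² + 2.93²) = 300
|j300 + 123| = √(300² + 123²) = 324.2
|j300 + 430| = √(300² + 430²) = 524.3
|j300 + 680| = √(300² + 680²) = 743.2
|T(j300)| = 8 / (300 × 324.2 × 524.3 × 743.2) = 2.1104e-10
20 log₁₀(2.1104e-10) = -193.51 dB

-193.5 dB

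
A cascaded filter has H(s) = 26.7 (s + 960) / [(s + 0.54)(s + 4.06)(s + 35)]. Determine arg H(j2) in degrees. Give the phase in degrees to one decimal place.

-104.3°

∠(j2 + 960) = arctan(2/960) = 0.12°
∠(j2 + 0.54) = arctan(2/0.54) = 74.89°
∠(j2 + 4.06) = arctan(2/4.06) = 26.23°
∠(j2 + 35) = arctan(2/35) = 3.27°
∠H(j2) = 0.12° − (74.89° + 26.23° + 3.27°) = -104.27°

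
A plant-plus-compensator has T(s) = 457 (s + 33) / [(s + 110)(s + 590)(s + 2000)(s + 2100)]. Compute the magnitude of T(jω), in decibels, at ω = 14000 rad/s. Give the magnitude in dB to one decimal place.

-195.8 dB

|j14000 + 33| = √(14000² + 33²) = 1.4e+04
|j14000 + 110| = √(14000² + 110²) = 1.4e+04
|j14000 + 590| = √(14000² + 590²) = 1.401e+04
|j14000 + 2000| = √(14000² + 2000²) = 1.414e+04
|j14000 + 2100| = √(14000² + 2100²) = 1.416e+04
|T(j14000)| = 457 × 1.4e+04 / (1.4e+04 × 1.401e+04 × 1.414e+04 × 1.416e+04) = 1.629e-10
20 log₁₀(1.629e-10) = -195.76 dB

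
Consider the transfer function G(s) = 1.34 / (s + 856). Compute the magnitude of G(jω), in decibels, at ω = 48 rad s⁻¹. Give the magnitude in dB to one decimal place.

|j48 + 856| = √(48² + 856²) = 857.3
|G(j48)| = 1.34 / 857.3 = 0.001563
20 log₁₀(0.001563) = -56.12 dB

-56.1 dB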